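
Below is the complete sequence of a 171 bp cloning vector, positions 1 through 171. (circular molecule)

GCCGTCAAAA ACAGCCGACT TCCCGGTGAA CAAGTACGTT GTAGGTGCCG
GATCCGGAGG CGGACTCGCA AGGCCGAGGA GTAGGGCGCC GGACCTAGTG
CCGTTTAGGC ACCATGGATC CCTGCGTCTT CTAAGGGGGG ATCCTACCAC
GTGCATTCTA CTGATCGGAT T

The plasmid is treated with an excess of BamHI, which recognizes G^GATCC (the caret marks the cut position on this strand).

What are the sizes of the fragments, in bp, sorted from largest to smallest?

BamHI sites (GGATCC) start at positions 50, 116, 139.
BamHI cuts after the first base of each site, so after positions 50, 116, 139.
Circular molecule, 3 cuts → 3 fragments:
  51–116 → 66 bp
  117–139 → 23 bp
  140–171 then 1–50 → 32 + 50 = 82 bp
Sorted largest to smallest: 82, 66, 23 bp.

82, 66, 23 bp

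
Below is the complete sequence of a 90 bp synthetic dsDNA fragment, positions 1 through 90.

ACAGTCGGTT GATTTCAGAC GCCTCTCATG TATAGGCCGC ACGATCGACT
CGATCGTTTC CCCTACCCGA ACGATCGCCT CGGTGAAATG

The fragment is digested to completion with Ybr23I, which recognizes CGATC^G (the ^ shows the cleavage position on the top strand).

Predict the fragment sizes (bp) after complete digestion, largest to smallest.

Ybr23I sites (CGATCG) start at positions 42, 51, 72.
Ybr23I cuts after base 5 of each site (before the last base), so after positions 46, 55, 76.
Linear molecule, 3 cuts → 4 fragments:
  1–46 → 46 bp
  47–55 → 9 bp
  56–76 → 21 bp
  77–90 → 14 bp
Sorted largest to smallest: 46, 21, 14, 9 bp.

46, 21, 14, 9 bp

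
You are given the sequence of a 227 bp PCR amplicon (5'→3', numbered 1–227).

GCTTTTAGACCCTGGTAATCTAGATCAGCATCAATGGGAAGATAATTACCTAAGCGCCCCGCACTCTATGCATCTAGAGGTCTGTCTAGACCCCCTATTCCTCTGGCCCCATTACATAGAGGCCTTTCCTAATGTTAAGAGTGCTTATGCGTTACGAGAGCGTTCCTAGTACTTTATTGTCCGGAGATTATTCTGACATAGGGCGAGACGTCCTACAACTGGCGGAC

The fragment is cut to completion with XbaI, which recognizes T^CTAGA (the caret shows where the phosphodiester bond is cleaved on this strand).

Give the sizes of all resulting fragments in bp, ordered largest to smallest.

142, 54, 19, 12 bp

XbaI sites (TCTAGA) start at positions 19, 73, 85.
XbaI cuts after the first base of each site, so after positions 19, 73, 85.
Linear molecule, 3 cuts → 4 fragments:
  1–19 → 19 bp
  20–73 → 54 bp
  74–85 → 12 bp
  86–227 → 142 bp
Sorted largest to smallest: 142, 54, 19, 12 bp.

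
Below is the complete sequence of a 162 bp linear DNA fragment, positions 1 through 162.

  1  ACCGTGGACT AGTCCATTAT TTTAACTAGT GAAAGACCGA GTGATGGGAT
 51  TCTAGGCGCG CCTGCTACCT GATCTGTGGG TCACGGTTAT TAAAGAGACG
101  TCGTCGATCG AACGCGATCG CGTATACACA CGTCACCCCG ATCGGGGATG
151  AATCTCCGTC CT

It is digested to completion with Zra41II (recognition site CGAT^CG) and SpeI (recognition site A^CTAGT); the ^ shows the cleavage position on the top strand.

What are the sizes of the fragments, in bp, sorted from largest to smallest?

83, 24, 20, 17, 10, 8 bp

Zra41II sites (CGATCG) start at positions 105, 115, 139.
Zra41II cuts after base 4 of each site, so after positions 108, 118, 142.
SpeI sites (ACTAGT) start at positions 8, 25.
SpeI cuts after the first base of each site, so after positions 8, 25.
Combined cut positions: 8, 25, 108, 118, 142.
Linear molecule, 5 cuts → 6 fragments:
  1–8 → 8 bp
  9–25 → 17 bp
  26–108 → 83 bp
  109–118 → 10 bp
  119–142 → 24 bp
  143–162 → 20 bp
Sorted largest to smallest: 83, 24, 20, 17, 10, 8 bp.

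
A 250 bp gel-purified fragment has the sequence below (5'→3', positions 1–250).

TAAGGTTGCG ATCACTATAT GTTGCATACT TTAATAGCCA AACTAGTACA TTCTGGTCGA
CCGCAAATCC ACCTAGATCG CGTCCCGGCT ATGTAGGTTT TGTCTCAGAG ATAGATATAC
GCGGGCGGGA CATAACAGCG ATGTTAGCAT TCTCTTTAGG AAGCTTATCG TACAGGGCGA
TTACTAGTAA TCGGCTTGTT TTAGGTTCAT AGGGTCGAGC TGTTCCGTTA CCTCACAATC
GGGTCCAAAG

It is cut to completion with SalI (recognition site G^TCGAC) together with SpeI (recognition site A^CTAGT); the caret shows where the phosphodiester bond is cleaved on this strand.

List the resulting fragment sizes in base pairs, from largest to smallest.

127, 67, 42, 14 bp

The SalI site (GTCGAC) starts at position 56.
SalI cuts after the first base of each site, so after position 56.
SpeI sites (ACTAGT) start at positions 42, 183.
SpeI cuts after the first base of each site, so after positions 42, 183.
Combined cut positions: 42, 56, 183.
Linear molecule, 3 cuts → 4 fragments:
  1–42 → 42 bp
  43–56 → 14 bp
  57–183 → 127 bp
  184–250 → 67 bp
Sorted largest to smallest: 127, 67, 42, 14 bp.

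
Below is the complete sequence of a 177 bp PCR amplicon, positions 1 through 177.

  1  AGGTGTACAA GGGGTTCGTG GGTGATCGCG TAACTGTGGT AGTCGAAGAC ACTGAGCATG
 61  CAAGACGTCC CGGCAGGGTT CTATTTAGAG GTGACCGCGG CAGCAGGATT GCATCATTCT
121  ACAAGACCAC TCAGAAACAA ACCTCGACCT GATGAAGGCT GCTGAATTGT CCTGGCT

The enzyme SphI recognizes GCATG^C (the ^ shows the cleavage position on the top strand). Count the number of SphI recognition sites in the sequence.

GCATGC occurs starting at position 56.
SphI cuts at 1 site.

1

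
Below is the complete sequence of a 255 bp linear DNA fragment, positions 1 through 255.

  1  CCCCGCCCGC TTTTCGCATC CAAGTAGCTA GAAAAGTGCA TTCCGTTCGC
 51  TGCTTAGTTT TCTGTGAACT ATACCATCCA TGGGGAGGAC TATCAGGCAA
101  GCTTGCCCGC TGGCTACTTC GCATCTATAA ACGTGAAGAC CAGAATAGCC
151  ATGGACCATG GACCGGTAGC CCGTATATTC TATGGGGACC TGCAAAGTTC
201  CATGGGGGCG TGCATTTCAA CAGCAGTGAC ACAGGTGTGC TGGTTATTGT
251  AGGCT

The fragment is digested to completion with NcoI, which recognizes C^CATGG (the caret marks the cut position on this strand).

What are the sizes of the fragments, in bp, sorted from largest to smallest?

78, 71, 55, 44, 7 bp

NcoI sites (CCATGG) start at positions 78, 149, 156, 200.
NcoI cuts after the first base of each site, so after positions 78, 149, 156, 200.
Linear molecule, 4 cuts → 5 fragments:
  1–78 → 78 bp
  79–149 → 71 bp
  150–156 → 7 bp
  157–200 → 44 bp
  201–255 → 55 bp
Sorted largest to smallest: 78, 71, 55, 44, 7 bp.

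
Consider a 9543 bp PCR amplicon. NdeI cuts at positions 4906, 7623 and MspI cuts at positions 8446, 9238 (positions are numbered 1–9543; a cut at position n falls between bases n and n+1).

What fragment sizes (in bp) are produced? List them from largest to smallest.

Combined cut positions (sorted): 4906, 7623, 8446, 9238.
Linear molecule, 4 cuts → 5 fragments:
  4906 − 0 = 4906 bp
  7623 − 4906 = 2717 bp
  8446 − 7623 = 823 bp
  9238 − 8446 = 792 bp
  9543 − 9238 = 305 bp
Sorted largest to smallest: 4906, 2717, 823, 792, 305 bp.

4906, 2717, 823, 792, 305 bp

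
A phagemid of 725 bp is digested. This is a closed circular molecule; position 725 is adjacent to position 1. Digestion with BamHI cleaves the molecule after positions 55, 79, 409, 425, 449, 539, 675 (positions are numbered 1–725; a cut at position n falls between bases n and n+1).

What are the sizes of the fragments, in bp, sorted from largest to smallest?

Circular molecule, 7 cuts → 7 fragments:
  79 − 55 = 24 bp
  409 − 79 = 330 bp
  425 − 409 = 16 bp
  449 − 425 = 24 bp
  539 − 449 = 90 bp
  675 − 539 = 136 bp
  wrap: 725 − 675 + 55 = 105 bp
Sorted largest to smallest: 330, 136, 105, 90, 24, 24, 16 bp.

330, 136, 105, 90, 24, 24, 16 bp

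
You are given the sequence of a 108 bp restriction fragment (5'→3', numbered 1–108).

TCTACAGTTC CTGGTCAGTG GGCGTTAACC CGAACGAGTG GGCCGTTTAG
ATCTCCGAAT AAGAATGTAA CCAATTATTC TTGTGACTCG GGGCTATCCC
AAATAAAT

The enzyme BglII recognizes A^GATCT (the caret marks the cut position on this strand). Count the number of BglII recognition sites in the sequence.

1

AGATCT occurs starting at position 49.
BglII cuts at 1 site.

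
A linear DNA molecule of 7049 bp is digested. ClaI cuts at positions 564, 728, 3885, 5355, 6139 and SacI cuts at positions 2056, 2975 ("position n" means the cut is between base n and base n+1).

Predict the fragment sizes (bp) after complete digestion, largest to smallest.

1470, 1328, 919, 910, 910, 784, 564, 164 bp

Combined cut positions (sorted): 564, 728, 2056, 2975, 3885, 5355, 6139.
Linear molecule, 7 cuts → 8 fragments:
  564 − 0 = 564 bp
  728 − 564 = 164 bp
  2056 − 728 = 1328 bp
  2975 − 2056 = 919 bp
  3885 − 2975 = 910 bp
  5355 − 3885 = 1470 bp
  6139 − 5355 = 784 bp
  7049 − 6139 = 910 bp
Sorted largest to smallest: 1470, 1328, 919, 910, 910, 784, 564, 164 bp.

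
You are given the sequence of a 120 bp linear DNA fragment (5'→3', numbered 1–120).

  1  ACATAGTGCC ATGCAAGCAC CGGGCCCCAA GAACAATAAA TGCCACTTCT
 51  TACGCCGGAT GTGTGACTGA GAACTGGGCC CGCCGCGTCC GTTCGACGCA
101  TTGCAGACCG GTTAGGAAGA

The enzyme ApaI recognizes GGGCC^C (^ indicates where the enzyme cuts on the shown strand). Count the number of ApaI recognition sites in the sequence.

2

GGGCCC occurs starting at positions 22, 76.
ApaI cuts at 2 sites.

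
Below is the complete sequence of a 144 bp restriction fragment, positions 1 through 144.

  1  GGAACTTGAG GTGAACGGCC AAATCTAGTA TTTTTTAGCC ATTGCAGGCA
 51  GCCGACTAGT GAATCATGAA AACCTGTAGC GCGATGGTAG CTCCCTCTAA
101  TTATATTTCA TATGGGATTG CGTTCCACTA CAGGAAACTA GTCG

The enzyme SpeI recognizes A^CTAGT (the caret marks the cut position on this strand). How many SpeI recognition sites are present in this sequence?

ACTAGT occurs starting at positions 55, 137.
SpeI cuts at 2 sites.

2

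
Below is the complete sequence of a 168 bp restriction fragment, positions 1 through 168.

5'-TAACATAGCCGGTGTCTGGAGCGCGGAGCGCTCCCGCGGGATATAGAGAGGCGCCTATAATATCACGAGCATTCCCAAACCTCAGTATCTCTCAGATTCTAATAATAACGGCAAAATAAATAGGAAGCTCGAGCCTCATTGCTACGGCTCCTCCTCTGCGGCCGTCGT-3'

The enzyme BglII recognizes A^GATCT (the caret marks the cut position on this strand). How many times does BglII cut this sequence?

No occurrence of AGATCT is present in the sequence.
BglII does not cut: 0 sites.

0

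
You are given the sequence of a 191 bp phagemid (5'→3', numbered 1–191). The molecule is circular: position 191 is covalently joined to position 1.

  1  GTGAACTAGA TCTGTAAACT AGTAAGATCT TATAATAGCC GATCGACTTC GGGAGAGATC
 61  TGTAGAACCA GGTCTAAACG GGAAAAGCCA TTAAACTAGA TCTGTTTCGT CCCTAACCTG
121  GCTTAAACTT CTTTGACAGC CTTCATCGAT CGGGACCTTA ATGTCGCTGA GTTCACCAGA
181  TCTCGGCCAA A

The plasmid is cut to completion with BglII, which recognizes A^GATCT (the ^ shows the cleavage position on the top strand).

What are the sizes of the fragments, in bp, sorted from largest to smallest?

80, 42, 31, 21, 17 bp

BglII sites (AGATCT) start at positions 8, 25, 56, 98, 178.
BglII cuts after the first base of each site, so after positions 8, 25, 56, 98, 178.
Circular molecule, 5 cuts → 5 fragments:
  9–25 → 17 bp
  26–56 → 31 bp
  57–98 → 42 bp
  99–178 → 80 bp
  179–191 then 1–8 → 13 + 8 = 21 bp
Sorted largest to smallest: 80, 42, 31, 21, 17 bp.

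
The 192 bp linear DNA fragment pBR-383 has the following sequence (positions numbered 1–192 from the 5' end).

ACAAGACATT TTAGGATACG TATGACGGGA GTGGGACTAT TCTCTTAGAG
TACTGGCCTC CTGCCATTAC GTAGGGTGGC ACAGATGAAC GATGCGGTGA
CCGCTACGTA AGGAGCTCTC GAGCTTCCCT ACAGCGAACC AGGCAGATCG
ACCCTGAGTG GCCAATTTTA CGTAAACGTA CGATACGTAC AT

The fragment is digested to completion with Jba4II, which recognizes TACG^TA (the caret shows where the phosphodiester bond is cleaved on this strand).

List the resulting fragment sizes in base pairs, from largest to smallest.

64, 51, 37, 20, 15, 5 bp

Jba4II sites (TACGTA) start at positions 17, 68, 105, 169, 184.
Jba4II cuts after base 4 of each site, so after positions 20, 71, 108, 172, 187.
Linear molecule, 5 cuts → 6 fragments:
  1–20 → 20 bp
  21–71 → 51 bp
  72–108 → 37 bp
  109–172 → 64 bp
  173–187 → 15 bp
  188–192 → 5 bp
Sorted largest to smallest: 64, 51, 37, 20, 15, 5 bp.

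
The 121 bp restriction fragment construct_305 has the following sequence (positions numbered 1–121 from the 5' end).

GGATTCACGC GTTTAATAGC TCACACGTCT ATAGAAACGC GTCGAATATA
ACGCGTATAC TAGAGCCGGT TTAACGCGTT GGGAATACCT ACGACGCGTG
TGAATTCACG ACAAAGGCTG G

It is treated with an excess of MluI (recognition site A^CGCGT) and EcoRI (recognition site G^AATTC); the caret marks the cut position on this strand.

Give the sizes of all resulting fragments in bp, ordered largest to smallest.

30, 23, 20, 19, 14, 8, 7 bp

MluI sites (ACGCGT) start at positions 7, 37, 51, 74, 94.
MluI cuts after the first base of each site, so after positions 7, 37, 51, 74, 94.
The EcoRI site (GAATTC) starts at position 102.
EcoRI cuts after the first base of each site, so after position 102.
Combined cut positions: 7, 37, 51, 74, 94, 102.
Linear molecule, 6 cuts → 7 fragments:
  1–7 → 7 bp
  8–37 → 30 bp
  38–51 → 14 bp
  52–74 → 23 bp
  75–94 → 20 bp
  95–102 → 8 bp
  103–121 → 19 bp
Sorted largest to smallest: 30, 23, 20, 19, 14, 8, 7 bp.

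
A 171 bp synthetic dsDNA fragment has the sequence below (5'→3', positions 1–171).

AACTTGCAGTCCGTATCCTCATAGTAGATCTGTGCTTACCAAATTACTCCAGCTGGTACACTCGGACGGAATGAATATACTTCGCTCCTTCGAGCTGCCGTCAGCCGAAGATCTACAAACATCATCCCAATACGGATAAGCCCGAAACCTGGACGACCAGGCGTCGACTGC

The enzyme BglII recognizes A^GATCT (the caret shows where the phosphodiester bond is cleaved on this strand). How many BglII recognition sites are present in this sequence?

2

AGATCT occurs starting at positions 26, 109.
BglII cuts at 2 sites.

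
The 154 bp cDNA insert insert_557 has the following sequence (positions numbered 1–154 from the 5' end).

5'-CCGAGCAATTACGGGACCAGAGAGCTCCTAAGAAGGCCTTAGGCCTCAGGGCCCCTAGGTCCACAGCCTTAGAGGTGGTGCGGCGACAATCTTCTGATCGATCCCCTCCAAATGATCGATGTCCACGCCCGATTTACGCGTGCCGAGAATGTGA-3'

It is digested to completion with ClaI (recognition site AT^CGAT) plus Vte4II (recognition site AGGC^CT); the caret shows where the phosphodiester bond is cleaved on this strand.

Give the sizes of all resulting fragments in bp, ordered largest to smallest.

54, 38, 37, 18, 7 bp

ClaI sites (ATCGAT) start at positions 97, 115.
ClaI cuts after base 2 of each site, so after positions 98, 116.
Vte4II sites (AGGCCT) start at positions 34, 41.
Vte4II cuts after base 4 of each site, so after positions 37, 44.
Combined cut positions: 37, 44, 98, 116.
Linear molecule, 4 cuts → 5 fragments:
  1–37 → 37 bp
  38–44 → 7 bp
  45–98 → 54 bp
  99–116 → 18 bp
  117–154 → 38 bp
Sorted largest to smallest: 54, 38, 37, 18, 7 bp.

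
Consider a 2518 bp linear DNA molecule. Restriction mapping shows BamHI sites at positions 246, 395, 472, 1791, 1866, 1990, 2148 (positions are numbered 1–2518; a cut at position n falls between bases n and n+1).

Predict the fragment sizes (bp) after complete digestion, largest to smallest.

1319, 370, 246, 158, 149, 124, 77, 75 bp

Linear molecule, 7 cuts → 8 fragments:
  246 − 0 = 246 bp
  395 − 246 = 149 bp
  472 − 395 = 77 bp
  1791 − 472 = 1319 bp
  1866 − 1791 = 75 bp
  1990 − 1866 = 124 bp
  2148 − 1990 = 158 bp
  2518 − 2148 = 370 bp
Sorted largest to smallest: 1319, 370, 246, 158, 149, 124, 77, 75 bp.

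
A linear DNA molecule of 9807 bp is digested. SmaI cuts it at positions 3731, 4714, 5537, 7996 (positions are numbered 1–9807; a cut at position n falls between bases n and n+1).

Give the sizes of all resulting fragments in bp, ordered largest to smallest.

Linear molecule, 4 cuts → 5 fragments:
  3731 − 0 = 3731 bp
  4714 − 3731 = 983 bp
  5537 − 4714 = 823 bp
  7996 − 5537 = 2459 bp
  9807 − 7996 = 1811 bp
Sorted largest to smallest: 3731, 2459, 1811, 983, 823 bp.

3731, 2459, 1811, 983, 823 bp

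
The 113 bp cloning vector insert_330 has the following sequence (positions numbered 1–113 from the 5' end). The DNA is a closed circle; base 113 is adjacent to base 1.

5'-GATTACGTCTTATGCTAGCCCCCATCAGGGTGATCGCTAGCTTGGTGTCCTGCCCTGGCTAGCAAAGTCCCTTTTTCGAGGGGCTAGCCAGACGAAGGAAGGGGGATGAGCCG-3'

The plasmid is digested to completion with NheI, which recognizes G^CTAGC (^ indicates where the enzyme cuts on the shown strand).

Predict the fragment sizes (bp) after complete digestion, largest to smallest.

NheI sites (GCTAGC) start at positions 14, 36, 58, 83.
NheI cuts after the first base of each site, so after positions 14, 36, 58, 83.
Circular molecule, 4 cuts → 4 fragments:
  15–36 → 22 bp
  37–58 → 22 bp
  59–83 → 25 bp
  84–113 then 1–14 → 30 + 14 = 44 bp
Sorted largest to smallest: 44, 25, 22, 22 bp.

44, 25, 22, 22 bp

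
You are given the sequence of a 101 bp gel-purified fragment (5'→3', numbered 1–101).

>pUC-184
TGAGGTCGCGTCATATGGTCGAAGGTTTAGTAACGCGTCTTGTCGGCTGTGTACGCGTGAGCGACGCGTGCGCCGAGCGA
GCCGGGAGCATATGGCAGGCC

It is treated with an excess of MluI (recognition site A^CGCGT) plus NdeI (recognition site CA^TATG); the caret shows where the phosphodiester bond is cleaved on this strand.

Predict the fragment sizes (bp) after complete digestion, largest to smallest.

MluI sites (ACGCGT) start at positions 33, 53, 64.
MluI cuts after the first base of each site, so after positions 33, 53, 64.
NdeI sites (CATATG) start at positions 12, 89.
NdeI cuts after base 2 of each site, so after positions 13, 90.
Combined cut positions: 13, 33, 53, 64, 90.
Linear molecule, 5 cuts → 6 fragments:
  1–13 → 13 bp
  14–33 → 20 bp
  34–53 → 20 bp
  54–64 → 11 bp
  65–90 → 26 bp
  91–101 → 11 bp
Sorted largest to smallest: 26, 20, 20, 13, 11, 11 bp.

26, 20, 20, 13, 11, 11 bp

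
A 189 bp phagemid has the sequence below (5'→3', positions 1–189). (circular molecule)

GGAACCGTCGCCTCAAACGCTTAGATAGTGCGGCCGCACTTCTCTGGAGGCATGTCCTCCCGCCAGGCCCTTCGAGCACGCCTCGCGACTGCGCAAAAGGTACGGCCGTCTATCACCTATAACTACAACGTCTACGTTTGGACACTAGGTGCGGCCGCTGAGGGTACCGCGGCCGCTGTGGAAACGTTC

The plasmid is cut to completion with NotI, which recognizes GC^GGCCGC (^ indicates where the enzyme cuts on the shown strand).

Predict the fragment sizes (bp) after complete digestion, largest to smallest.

121, 50, 18 bp

NotI sites (GCGGCCGC) start at positions 30, 151, 169.
NotI cuts after base 2 of each site, so after positions 31, 152, 170.
Circular molecule, 3 cuts → 3 fragments:
  32–152 → 121 bp
  153–170 → 18 bp
  171–189 then 1–31 → 19 + 31 = 50 bp
Sorted largest to smallest: 121, 50, 18 bp.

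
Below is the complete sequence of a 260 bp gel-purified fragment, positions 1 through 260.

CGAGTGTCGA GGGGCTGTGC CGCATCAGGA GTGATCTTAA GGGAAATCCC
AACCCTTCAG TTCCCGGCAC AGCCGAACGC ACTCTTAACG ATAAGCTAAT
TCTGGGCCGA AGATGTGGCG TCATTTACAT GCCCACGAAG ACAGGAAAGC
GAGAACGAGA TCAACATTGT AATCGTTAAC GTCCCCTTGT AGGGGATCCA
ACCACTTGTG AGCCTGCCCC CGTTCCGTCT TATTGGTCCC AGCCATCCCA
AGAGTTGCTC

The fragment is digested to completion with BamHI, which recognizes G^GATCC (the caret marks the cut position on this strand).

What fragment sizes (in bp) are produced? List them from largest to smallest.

194, 66 bp

The BamHI site (GGATCC) starts at position 194.
BamHI cuts after the first base of each site, so after position 194.
Linear molecule, 1 cut → 2 fragments:
  1–194 → 194 bp
  195–260 → 66 bp
Sorted largest to smallest: 194, 66 bp.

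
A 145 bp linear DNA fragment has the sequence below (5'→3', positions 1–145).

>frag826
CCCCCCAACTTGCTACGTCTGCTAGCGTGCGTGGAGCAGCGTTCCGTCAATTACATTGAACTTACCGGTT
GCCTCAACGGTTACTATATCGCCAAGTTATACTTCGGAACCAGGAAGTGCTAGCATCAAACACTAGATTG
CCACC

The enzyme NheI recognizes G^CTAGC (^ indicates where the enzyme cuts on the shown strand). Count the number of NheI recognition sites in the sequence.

2

GCTAGC occurs starting at positions 21, 119.
NheI cuts at 2 sites.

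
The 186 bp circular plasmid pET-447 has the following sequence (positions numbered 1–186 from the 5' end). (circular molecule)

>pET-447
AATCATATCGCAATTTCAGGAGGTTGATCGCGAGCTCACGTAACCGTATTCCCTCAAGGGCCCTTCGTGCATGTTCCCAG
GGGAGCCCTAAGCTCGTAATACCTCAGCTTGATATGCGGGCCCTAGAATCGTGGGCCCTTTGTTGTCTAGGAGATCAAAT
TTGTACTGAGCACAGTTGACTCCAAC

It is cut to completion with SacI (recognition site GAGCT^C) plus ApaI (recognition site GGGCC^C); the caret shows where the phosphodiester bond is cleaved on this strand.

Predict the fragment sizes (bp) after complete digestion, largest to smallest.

85, 60, 26, 15 bp

The SacI site (GAGCTC) starts at position 32.
SacI cuts after base 5 of each site (before the last base), so after position 36.
ApaI sites (GGGCCC) start at positions 58, 118, 133.
ApaI cuts after base 5 of each site (before the last base), so after positions 62, 122, 137.
Combined cut positions: 36, 62, 122, 137.
Circular molecule, 4 cuts → 4 fragments:
  37–62 → 26 bp
  63–122 → 60 bp
  123–137 → 15 bp
  138–186 then 1–36 → 49 + 36 = 85 bp
Sorted largest to smallest: 85, 60, 26, 15 bp.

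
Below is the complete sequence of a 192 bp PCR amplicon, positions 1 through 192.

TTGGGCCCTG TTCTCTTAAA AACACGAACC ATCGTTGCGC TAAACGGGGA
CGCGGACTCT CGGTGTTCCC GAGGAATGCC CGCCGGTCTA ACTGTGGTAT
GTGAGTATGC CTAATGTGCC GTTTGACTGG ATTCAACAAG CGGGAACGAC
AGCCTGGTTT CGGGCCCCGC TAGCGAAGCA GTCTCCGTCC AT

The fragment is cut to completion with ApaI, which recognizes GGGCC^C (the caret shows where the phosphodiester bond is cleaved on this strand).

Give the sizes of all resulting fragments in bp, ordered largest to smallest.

ApaI sites (GGGCCC) start at positions 3, 162.
ApaI cuts after base 5 of each site (before the last base), so after positions 7, 166.
Linear molecule, 2 cuts → 3 fragments:
  1–7 → 7 bp
  8–166 → 159 bp
  167–192 → 26 bp
Sorted largest to smallest: 159, 26, 7 bp.

159, 26, 7 bp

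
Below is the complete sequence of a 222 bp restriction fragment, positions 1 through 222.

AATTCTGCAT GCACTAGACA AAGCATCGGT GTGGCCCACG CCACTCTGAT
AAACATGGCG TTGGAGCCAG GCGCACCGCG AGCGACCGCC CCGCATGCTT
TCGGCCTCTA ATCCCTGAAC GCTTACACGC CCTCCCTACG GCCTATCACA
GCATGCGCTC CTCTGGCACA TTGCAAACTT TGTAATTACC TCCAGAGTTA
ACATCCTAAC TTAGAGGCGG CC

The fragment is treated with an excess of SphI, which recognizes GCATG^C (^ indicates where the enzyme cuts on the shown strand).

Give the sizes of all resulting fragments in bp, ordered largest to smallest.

SphI sites (GCATGC) start at positions 7, 93, 151.
SphI cuts after base 5 of each site (before the last base), so after positions 11, 97, 155.
Linear molecule, 3 cuts → 4 fragments:
  1–11 → 11 bp
  12–97 → 86 bp
  98–155 → 58 bp
  156–222 → 67 bp
Sorted largest to smallest: 86, 67, 58, 11 bp.

86, 67, 58, 11 bp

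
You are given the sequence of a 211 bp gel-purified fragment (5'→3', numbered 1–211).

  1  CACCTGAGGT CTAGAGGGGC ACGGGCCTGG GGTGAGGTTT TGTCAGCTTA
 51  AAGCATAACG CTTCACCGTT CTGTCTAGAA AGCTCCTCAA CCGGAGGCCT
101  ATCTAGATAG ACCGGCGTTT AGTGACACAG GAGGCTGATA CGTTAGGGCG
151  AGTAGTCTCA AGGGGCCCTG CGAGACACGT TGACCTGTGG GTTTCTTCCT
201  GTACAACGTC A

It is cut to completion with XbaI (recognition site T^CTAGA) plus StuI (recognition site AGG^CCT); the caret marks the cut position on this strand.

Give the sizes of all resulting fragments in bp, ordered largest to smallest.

109, 64, 23, 10, 5 bp

XbaI sites (TCTAGA) start at positions 10, 74, 102.
XbaI cuts after the first base of each site, so after positions 10, 74, 102.
The StuI site (AGGCCT) starts at position 95.
StuI cuts after base 3 of each site, so after position 97.
Combined cut positions: 10, 74, 97, 102.
Linear molecule, 4 cuts → 5 fragments:
  1–10 → 10 bp
  11–74 → 64 bp
  75–97 → 23 bp
  98–102 → 5 bp
  103–211 → 109 bp
Sorted largest to smallest: 109, 64, 23, 10, 5 bp.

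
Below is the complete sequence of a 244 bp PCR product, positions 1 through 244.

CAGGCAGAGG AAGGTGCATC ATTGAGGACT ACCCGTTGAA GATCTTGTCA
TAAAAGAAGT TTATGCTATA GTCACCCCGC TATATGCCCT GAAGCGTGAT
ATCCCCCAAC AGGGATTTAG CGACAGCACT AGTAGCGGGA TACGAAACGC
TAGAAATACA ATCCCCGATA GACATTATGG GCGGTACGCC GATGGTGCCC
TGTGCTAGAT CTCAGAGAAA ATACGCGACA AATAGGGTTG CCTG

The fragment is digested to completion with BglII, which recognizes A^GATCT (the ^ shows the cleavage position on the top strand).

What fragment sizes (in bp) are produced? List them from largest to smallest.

167, 40, 37 bp

BglII sites (AGATCT) start at positions 40, 207.
BglII cuts after the first base of each site, so after positions 40, 207.
Linear molecule, 2 cuts → 3 fragments:
  1–40 → 40 bp
  41–207 → 167 bp
  208–244 → 37 bp
Sorted largest to smallest: 167, 40, 37 bp.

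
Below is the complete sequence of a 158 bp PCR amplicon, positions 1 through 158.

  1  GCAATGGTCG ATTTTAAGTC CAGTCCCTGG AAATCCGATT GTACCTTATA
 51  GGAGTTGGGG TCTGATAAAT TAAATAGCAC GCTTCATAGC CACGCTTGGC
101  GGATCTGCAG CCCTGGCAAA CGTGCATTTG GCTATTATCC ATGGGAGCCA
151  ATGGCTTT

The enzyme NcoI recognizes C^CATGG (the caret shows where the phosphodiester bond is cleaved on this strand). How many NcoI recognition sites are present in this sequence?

CCATGG occurs starting at position 139.
NcoI cuts at 1 site.

1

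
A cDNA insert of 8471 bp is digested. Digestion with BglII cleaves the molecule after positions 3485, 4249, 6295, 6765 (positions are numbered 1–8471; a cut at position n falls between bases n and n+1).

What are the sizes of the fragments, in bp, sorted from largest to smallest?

Linear molecule, 4 cuts → 5 fragments:
  3485 − 0 = 3485 bp
  4249 − 3485 = 764 bp
  6295 − 4249 = 2046 bp
  6765 − 6295 = 470 bp
  8471 − 6765 = 1706 bp
Sorted largest to smallest: 3485, 2046, 1706, 764, 470 bp.

3485, 2046, 1706, 764, 470 bp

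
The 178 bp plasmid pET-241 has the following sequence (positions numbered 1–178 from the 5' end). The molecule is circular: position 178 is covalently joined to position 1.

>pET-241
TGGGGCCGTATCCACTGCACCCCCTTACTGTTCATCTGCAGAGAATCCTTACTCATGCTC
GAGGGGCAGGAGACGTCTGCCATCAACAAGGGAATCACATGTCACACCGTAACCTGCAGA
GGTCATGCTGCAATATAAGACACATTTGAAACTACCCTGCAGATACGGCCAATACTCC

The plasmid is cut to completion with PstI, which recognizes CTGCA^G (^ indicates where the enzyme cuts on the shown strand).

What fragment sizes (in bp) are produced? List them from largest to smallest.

78, 57, 43 bp

PstI sites (CTGCAG) start at positions 36, 114, 157.
PstI cuts after base 5 of each site (before the last base), so after positions 40, 118, 161.
Circular molecule, 3 cuts → 3 fragments:
  41–118 → 78 bp
  119–161 → 43 bp
  162–178 then 1–40 → 17 + 40 = 57 bp
Sorted largest to smallest: 78, 57, 43 bp.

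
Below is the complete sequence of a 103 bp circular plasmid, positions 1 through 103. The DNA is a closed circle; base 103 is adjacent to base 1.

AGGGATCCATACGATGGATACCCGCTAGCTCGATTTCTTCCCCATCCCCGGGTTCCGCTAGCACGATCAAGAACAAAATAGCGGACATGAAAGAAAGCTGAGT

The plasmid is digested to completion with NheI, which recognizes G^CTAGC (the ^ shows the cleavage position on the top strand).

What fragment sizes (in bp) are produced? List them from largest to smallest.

70, 33 bp

NheI sites (GCTAGC) start at positions 24, 57.
NheI cuts after the first base of each site, so after positions 24, 57.
Circular molecule, 2 cuts → 2 fragments:
  25–57 → 33 bp
  58–103 then 1–24 → 46 + 24 = 70 bp
Sorted largest to smallest: 70, 33 bp.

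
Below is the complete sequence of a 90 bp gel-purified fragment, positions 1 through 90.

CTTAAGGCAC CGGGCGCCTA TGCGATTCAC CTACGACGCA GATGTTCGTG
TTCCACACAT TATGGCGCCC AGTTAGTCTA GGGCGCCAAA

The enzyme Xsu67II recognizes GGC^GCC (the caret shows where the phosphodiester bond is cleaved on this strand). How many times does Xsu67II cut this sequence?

GGCGCC occurs starting at positions 13, 64, 82.
Xsu67II cuts at 3 sites.

3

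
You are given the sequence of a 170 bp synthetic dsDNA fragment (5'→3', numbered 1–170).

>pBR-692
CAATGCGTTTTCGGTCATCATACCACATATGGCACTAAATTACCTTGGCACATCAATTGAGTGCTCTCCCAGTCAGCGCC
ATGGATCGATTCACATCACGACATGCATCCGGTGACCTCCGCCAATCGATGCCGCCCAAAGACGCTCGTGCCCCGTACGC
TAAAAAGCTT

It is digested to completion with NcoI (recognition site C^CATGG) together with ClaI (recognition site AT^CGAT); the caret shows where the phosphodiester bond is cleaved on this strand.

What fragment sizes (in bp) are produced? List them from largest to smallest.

The NcoI site (CCATGG) starts at position 79.
NcoI cuts after the first base of each site, so after position 79.
ClaI sites (ATCGAT) start at positions 85, 125.
ClaI cuts after base 2 of each site, so after positions 86, 126.
Combined cut positions: 79, 86, 126.
Linear molecule, 3 cuts → 4 fragments:
  1–79 → 79 bp
  80–86 → 7 bp
  87–126 → 40 bp
  127–170 → 44 bp
Sorted largest to smallest: 79, 44, 40, 7 bp.

79, 44, 40, 7 bp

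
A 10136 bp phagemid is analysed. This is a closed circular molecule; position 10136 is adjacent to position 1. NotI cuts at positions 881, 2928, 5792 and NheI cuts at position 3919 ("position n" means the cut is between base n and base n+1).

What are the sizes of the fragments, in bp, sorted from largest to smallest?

5225, 2047, 1873, 991 bp

Combined cut positions (sorted): 881, 2928, 3919, 5792.
Circular molecule, 4 cuts → 4 fragments:
  2928 − 881 = 2047 bp
  3919 − 2928 = 991 bp
  5792 − 3919 = 1873 bp
  wrap: 10136 − 5792 + 881 = 5225 bp
Sorted largest to smallest: 5225, 2047, 1873, 991 bp.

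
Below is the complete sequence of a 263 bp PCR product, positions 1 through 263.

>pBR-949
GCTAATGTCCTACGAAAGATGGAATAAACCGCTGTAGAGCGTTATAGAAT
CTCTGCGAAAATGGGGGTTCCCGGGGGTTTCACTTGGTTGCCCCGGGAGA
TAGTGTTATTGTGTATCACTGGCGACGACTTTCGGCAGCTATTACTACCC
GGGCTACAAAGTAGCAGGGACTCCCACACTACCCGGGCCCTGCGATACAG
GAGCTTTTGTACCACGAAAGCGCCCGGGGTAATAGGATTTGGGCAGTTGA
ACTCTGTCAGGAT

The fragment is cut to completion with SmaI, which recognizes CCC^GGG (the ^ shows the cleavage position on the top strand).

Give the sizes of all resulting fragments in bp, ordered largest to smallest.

SmaI sites (CCCGGG) start at positions 70, 92, 148, 182, 223.
SmaI cuts after base 3 of each site, so after positions 72, 94, 150, 184, 225.
Linear molecule, 5 cuts → 6 fragments:
  1–72 → 72 bp
  73–94 → 22 bp
  95–150 → 56 bp
  151–184 → 34 bp
  185–225 → 41 bp
  226–263 → 38 bp
Sorted largest to smallest: 72, 56, 41, 38, 34, 22 bp.

72, 56, 41, 38, 34, 22 bp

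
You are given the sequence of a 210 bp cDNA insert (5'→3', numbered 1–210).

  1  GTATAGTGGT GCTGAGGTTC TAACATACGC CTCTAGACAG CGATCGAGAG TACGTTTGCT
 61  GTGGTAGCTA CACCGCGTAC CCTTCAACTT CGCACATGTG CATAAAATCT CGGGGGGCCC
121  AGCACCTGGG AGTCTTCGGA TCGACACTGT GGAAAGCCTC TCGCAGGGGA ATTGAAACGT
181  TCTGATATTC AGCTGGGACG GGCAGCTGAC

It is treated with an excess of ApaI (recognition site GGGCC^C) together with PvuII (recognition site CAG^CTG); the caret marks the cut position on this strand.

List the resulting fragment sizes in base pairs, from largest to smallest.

The ApaI site (GGGCCC) starts at position 115.
ApaI cuts after base 5 of each site (before the last base), so after position 119.
PvuII sites (CAGCTG) start at positions 190, 203.
PvuII cuts after base 3 of each site, so after positions 192, 205.
Combined cut positions: 119, 192, 205.
Linear molecule, 3 cuts → 4 fragments:
  1–119 → 119 bp
  120–192 → 73 bp
  193–205 → 13 bp
  206–210 → 5 bp
Sorted largest to smallest: 119, 73, 13, 5 bp.

119, 73, 13, 5 bp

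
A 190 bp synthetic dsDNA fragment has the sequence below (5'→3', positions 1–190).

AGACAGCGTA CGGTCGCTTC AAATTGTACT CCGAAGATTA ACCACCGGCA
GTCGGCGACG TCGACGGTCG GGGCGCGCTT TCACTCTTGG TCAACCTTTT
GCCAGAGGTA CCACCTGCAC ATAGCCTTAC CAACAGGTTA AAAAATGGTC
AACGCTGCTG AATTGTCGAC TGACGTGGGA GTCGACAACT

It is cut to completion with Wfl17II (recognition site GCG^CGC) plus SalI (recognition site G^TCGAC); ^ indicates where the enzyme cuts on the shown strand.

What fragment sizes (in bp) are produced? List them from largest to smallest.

90, 60, 16, 15, 9 bp

The Wfl17II site (GCGCGC) starts at position 73.
Wfl17II cuts after base 3 of each site, so after position 75.
SalI sites (GTCGAC) start at positions 60, 165, 181.
SalI cuts after the first base of each site, so after positions 60, 165, 181.
Combined cut positions: 60, 75, 165, 181.
Linear molecule, 4 cuts → 5 fragments:
  1–60 → 60 bp
  61–75 → 15 bp
  76–165 → 90 bp
  166–181 → 16 bp
  182–190 → 9 bp
Sorted largest to smallest: 90, 60, 16, 15, 9 bp.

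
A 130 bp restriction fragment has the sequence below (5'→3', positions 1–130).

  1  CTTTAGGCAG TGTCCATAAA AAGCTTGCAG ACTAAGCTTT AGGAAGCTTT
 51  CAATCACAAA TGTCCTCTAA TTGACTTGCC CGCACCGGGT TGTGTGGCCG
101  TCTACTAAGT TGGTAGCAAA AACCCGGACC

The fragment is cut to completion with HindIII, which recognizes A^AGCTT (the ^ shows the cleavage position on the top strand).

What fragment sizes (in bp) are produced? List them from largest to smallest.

86, 21, 13, 10 bp

HindIII sites (AAGCTT) start at positions 21, 34, 44.
HindIII cuts after the first base of each site, so after positions 21, 34, 44.
Linear molecule, 3 cuts → 4 fragments:
  1–21 → 21 bp
  22–34 → 13 bp
  35–44 → 10 bp
  45–130 → 86 bp
Sorted largest to smallest: 86, 21, 13, 10 bp.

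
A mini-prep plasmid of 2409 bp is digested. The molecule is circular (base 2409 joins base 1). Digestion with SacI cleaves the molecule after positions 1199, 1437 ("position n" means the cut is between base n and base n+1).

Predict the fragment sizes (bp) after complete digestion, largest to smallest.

Circular molecule, 2 cuts → 2 fragments:
  1437 − 1199 = 238 bp
  wrap: 2409 − 1437 + 1199 = 2171 bp
Sorted largest to smallest: 2171, 238 bp.

2171, 238 bp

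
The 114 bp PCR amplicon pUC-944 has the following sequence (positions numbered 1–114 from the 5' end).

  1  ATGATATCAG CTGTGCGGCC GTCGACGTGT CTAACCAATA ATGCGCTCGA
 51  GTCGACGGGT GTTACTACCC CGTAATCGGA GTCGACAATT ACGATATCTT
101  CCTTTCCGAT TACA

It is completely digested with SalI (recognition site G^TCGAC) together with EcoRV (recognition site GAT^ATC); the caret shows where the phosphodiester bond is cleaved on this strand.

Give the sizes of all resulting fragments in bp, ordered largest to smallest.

30, 30, 19, 16, 14, 5 bp

SalI sites (GTCGAC) start at positions 21, 51, 81.
SalI cuts after the first base of each site, so after positions 21, 51, 81.
EcoRV sites (GATATC) start at positions 3, 93.
EcoRV cuts after base 3 of each site, so after positions 5, 95.
Combined cut positions: 5, 21, 51, 81, 95.
Linear molecule, 5 cuts → 6 fragments:
  1–5 → 5 bp
  6–21 → 16 bp
  22–51 → 30 bp
  52–81 → 30 bp
  82–95 → 14 bp
  96–114 → 19 bp
Sorted largest to smallest: 30, 30, 19, 16, 14, 5 bp.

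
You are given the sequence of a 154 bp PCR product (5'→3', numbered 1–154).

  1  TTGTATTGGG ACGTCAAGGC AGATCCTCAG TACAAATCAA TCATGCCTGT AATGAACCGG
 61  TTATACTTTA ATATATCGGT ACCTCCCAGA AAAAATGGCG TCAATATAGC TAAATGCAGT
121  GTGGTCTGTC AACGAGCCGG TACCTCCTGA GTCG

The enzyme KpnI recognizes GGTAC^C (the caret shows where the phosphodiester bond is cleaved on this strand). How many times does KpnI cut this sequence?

GGTACC occurs starting at positions 78, 139.
KpnI cuts at 2 sites.

2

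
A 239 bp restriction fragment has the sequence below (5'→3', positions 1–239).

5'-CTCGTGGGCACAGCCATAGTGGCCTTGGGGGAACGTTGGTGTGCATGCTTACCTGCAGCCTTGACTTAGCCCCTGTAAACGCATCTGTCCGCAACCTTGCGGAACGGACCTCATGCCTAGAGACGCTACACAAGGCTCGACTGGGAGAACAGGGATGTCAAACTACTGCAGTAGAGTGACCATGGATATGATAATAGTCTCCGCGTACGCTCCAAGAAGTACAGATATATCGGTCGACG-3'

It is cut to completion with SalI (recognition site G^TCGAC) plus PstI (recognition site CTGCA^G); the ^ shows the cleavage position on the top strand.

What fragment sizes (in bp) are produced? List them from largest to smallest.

The SalI site (GTCGAC) starts at position 233.
SalI cuts after the first base of each site, so after position 233.
PstI sites (CTGCAG) start at positions 53, 166.
PstI cuts after base 5 of each site (before the last base), so after positions 57, 170.
Combined cut positions: 57, 170, 233.
Linear molecule, 3 cuts → 4 fragments:
  1–57 → 57 bp
  58–170 → 113 bp
  171–233 → 63 bp
  234–239 → 6 bp
Sorted largest to smallest: 113, 63, 57, 6 bp.

113, 63, 57, 6 bp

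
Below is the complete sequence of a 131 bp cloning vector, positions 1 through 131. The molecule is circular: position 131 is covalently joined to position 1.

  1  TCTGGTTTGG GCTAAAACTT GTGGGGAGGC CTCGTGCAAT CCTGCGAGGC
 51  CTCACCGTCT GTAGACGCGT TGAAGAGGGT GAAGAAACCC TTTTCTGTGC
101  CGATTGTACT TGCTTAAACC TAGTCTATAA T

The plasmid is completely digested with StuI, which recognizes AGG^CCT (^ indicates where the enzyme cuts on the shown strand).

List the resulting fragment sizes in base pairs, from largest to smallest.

StuI sites (AGGCCT) start at positions 27, 47.
StuI cuts after base 3 of each site, so after positions 29, 49.
Circular molecule, 2 cuts → 2 fragments:
  30–49 → 20 bp
  50–131 then 1–29 → 82 + 29 = 111 bp
Sorted largest to smallest: 111, 20 bp.

111, 20 bp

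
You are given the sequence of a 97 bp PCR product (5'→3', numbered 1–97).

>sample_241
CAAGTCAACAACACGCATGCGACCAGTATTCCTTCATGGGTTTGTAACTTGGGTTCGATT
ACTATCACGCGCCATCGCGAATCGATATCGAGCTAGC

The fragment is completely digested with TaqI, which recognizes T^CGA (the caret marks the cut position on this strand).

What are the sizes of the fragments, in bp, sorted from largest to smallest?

55, 27, 9, 6 bp

TaqI sites (TCGA) start at positions 55, 82, 88.
TaqI cuts after the first base of each site, so after positions 55, 82, 88.
Linear molecule, 3 cuts → 4 fragments:
  1–55 → 55 bp
  56–82 → 27 bp
  83–88 → 6 bp
  89–97 → 9 bp
Sorted largest to smallest: 55, 27, 9, 6 bp.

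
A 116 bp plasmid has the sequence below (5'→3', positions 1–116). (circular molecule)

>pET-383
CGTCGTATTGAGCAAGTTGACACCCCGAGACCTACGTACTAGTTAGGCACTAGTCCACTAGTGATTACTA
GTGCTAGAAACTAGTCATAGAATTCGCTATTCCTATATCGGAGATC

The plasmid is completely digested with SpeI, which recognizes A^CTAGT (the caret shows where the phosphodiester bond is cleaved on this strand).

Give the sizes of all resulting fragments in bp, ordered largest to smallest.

SpeI sites (ACTAGT) start at positions 38, 49, 57, 67, 80.
SpeI cuts after the first base of each site, so after positions 38, 49, 57, 67, 80.
Circular molecule, 5 cuts → 5 fragments:
  39–49 → 11 bp
  50–57 → 8 bp
  58–67 → 10 bp
  68–80 → 13 bp
  81–116 then 1–38 → 36 + 38 = 74 bp
Sorted largest to smallest: 74, 13, 11, 10, 8 bp.

74, 13, 11, 10, 8 bp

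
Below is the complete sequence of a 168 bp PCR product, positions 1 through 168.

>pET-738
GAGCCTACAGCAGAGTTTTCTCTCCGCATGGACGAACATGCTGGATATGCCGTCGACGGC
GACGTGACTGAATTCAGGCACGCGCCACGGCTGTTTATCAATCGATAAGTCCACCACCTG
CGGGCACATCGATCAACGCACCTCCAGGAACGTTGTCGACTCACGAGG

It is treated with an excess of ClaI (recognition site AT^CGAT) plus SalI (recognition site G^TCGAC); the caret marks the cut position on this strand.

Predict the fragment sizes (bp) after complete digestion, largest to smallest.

ClaI sites (ATCGAT) start at positions 101, 128.
ClaI cuts after base 2 of each site, so after positions 102, 129.
SalI sites (GTCGAC) start at positions 52, 155.
SalI cuts after the first base of each site, so after positions 52, 155.
Combined cut positions: 52, 102, 129, 155.
Linear molecule, 4 cuts → 5 fragments:
  1–52 → 52 bp
  53–102 → 50 bp
  103–129 → 27 bp
  130–155 → 26 bp
  156–168 → 13 bp
Sorted largest to smallest: 52, 50, 27, 26, 13 bp.

52, 50, 27, 26, 13 bp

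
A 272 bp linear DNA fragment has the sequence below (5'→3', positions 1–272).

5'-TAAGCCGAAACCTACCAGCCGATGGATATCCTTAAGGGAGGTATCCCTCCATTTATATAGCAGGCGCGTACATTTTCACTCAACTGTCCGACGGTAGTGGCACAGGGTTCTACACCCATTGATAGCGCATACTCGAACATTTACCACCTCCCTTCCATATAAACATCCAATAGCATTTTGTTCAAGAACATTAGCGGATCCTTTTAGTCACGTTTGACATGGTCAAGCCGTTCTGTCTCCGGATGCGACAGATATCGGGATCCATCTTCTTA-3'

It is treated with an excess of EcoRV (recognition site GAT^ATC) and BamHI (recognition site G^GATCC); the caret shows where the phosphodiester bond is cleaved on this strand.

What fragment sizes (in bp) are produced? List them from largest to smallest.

169, 57, 27, 14, 5 bp

EcoRV sites (GATATC) start at positions 25, 251.
EcoRV cuts after base 3 of each site, so after positions 27, 253.
BamHI sites (GGATCC) start at positions 196, 258.
BamHI cuts after the first base of each site, so after positions 196, 258.
Combined cut positions: 27, 196, 253, 258.
Linear molecule, 4 cuts → 5 fragments:
  1–27 → 27 bp
  28–196 → 169 bp
  197–253 → 57 bp
  254–258 → 5 bp
  259–272 → 14 bp
Sorted largest to smallest: 169, 57, 27, 14, 5 bp.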